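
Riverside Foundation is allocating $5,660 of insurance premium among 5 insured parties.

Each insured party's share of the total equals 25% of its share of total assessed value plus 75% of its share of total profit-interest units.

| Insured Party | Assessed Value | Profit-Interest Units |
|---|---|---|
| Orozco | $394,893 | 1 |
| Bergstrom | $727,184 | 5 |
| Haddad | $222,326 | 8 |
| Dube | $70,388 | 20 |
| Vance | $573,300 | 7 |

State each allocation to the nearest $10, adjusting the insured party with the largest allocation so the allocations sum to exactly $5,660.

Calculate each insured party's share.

Totals — assessed value 1,988,091, profit-interest units 41.
Blended shares (25% assessed value + 75% profit-interest units): Orozco 0.0679; Bergstrom 0.1829; Haddad 0.1743; Dube 0.3747; Vance 0.2001.
Unrounded shares: Orozco 384.60; Bergstrom 1,035.25; Haddad 986.53; Dube 2,120.83; Vance 1,132.80.
After rounding ($10): Orozco $380; Bergstrom $1,040; Haddad $990; Dube $2,120; Vance $1,130. Sum = $5,660.
Rounded total matches; no reconciliation needed.

Orozco: $380; Bergstrom: $1,040; Haddad: $990; Dube: $2,120; Vance: $1,130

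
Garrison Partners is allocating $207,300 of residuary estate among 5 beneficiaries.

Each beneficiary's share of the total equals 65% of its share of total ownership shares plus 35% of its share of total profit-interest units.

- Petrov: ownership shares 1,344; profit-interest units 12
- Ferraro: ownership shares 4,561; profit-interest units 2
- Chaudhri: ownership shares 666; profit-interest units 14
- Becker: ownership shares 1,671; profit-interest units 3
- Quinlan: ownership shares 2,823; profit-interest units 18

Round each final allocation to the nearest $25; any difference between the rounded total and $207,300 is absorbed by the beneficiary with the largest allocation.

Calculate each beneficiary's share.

Ownership shares total 11,065; profit-interest units total 49.
Combined weights (65% ownership shares + 35% profit-interest units): Petrov 0.1647; Ferraro 0.2822; Chaudhri 0.1391; Becker 0.1196; Quinlan 0.2944.
Proportional shares: Petrov 34,135.25; Ferraro 58,503.40; Chaudhri 28,840.27; Becker 24,790.89; Quinlan 61,030.19.
Rounded to nearest $25: Petrov $34,125; Ferraro $58,500; Chaudhri $28,850; Becker $24,800; Quinlan $61,025. Sum = $207,300.
Sum already equals the total — no adjustment.

Petrov: $34,125; Ferraro: $58,500; Chaudhri: $28,850; Becker: $24,800; Quinlan: $61,025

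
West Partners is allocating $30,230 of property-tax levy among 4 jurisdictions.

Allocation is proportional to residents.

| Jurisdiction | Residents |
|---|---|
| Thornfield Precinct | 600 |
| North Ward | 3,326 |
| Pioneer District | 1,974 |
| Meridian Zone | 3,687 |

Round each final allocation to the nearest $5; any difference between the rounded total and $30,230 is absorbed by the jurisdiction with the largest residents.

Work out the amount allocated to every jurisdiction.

Residents total: 600 + 3,326 + 1,974 + 3,687 = 9,587.
Pro-rata amounts: Thornfield Precinct 1,891.94; North Ward 10,487.64; Pioneer District 6,224.47; Meridian Zone 11,625.95.
Rounded to nearest $5: Thornfield Precinct $1,890; North Ward $10,490; Pioneer District $6,225; Meridian Zone $11,625. Sum = $30,230.
No rounding difference to absorb.

Thornfield Precinct: $1,890 · North Ward: $10,490 · Pioneer District: $6,225 · Meridian Zone: $11,625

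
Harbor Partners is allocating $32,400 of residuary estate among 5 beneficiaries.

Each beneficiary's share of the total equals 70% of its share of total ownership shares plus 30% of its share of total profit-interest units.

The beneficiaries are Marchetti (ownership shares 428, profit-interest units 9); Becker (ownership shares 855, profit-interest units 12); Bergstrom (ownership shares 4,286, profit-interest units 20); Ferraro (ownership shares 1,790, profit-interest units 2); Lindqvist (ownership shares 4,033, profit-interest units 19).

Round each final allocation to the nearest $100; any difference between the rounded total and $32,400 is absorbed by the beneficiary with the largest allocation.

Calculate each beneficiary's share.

Totals — ownership shares 11,392, profit-interest units 62.
Blended shares (70% ownership shares + 30% profit-interest units): Marchetti 0.0698; Becker 0.1106; Bergstrom 0.3601; Ferraro 0.1197; Lindqvist 0.3397.
Proportional shares: Marchetti 2,263.06; Becker 3,583.48; Bergstrom 11,668.36; Ferraro 3,877.21; Lindqvist 11,007.89.
Rounded to nearest $100: Marchetti $2,300; Becker $3,600; Bergstrom $11,700; Ferraro $3,900; Lindqvist $11,000. Sum = $32,500.
Difference $32,400 − $32,500 = −$100 applied to largest allocation (Bergstrom): Bergstrom becomes $11,600.

Marchetti: $2,300 · Becker: $3,600 · Bergstrom: $11,600 · Ferraro: $3,900 · Lindqvist: $11,000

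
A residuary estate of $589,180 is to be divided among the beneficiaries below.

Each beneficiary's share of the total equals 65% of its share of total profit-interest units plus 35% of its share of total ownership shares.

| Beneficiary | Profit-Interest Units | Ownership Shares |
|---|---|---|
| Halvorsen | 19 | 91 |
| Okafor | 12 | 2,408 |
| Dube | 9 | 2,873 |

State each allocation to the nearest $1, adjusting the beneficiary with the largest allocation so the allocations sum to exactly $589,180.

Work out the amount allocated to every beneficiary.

Halvorsen: $185,403 | Okafor: $207,325 | Dube: $196,452

Totals — profit-interest units 40, ownership shares 5,372.
Blended shares (65% profit-interest units + 35% ownership shares): Halvorsen 0.3147; Okafor 0.3519; Dube 0.3334.
Raw shares: Halvorsen 185,402.51; Okafor 207,325.12; Dube 196,452.38.
Rounded to nearest $1: Halvorsen $185,403; Okafor $207,325; Dube $196,452. Sum = $589,180.
No rounding difference to absorb.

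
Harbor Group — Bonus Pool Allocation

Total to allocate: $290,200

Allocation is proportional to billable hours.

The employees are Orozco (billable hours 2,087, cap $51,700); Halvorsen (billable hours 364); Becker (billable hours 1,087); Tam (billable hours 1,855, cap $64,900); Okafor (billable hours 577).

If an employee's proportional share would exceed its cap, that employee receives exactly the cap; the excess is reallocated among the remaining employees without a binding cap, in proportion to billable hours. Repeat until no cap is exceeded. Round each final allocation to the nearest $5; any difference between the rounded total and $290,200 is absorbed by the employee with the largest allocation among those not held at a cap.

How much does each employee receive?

Sum of billable hours: 5,970.
Pro-rata shares before constraints: Orozco 101,448.48; Halvorsen 17,693.94; Becker 52,838.76; Tam 90,171.02; Okafor 28,047.81.
Cap binds for Orozco ($51,700), Tam ($64,900); remaining pool $173,600 reallocated over remaining billable hours 2,028.
Remaining shares: Halvorsen 31,158.97 → $31,160; Becker 93,048.92 → $93,050; Okafor 49,392.11 → $49,390.

Orozco: $51,700; Halvorsen: $31,160; Becker: $93,050; Tam: $64,900; Okafor: $49,390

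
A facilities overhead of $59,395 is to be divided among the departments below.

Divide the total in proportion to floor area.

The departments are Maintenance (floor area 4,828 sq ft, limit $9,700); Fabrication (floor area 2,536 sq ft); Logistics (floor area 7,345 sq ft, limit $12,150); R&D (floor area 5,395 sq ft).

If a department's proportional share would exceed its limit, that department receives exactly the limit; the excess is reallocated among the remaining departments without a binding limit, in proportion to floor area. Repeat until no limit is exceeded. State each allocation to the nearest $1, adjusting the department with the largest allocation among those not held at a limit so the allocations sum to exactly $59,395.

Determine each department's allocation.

Floor area total: 20,104.
Pro-rata shares before constraints: Maintenance 14,263.78; Fabrication 7,492.33; Logistics 21,699.97; R&D 15,938.92.
Held at cap: Maintenance ($9,700), Logistics ($12,150); remaining pool $37,545 reallocated over remaining floor area 7,931.
Remaining shares: Fabrication 12,005.31 → $12,005; R&D 25,539.69 → $25,540.

Maintenance: $9,700 · Fabrication: $12,005 · Logistics: $12,150 · R&D: $25,540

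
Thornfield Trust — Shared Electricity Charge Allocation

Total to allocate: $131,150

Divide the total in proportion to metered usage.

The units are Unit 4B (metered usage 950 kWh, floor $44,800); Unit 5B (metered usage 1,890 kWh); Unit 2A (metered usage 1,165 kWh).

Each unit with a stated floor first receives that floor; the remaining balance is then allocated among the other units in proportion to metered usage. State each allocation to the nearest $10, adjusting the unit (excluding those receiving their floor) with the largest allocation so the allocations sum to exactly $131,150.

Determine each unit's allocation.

Unit 4B: $44,800 | Unit 5B: $53,420 | Unit 2A: $32,930

Minimums first: Unit 4B $44,800. Residual $86,350.
Residual split over remaining metered usage 3,055: Unit 5B 53,421.11 → $53,420; Unit 2A 32,928.89 → $32,930.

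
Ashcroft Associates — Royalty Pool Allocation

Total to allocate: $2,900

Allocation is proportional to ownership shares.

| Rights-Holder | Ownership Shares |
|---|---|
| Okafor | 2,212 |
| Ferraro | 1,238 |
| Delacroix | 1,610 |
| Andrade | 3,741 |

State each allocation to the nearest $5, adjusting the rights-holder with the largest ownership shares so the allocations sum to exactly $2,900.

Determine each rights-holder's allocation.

Okafor: $730 | Ferraro: $410 | Delacroix: $530 | Andrade: $1,230

Ownership shares total: 8,801.
Proportional shares: Okafor 2,212/8,801 × $2,900 = 728.87; Ferraro 1,238/8,801 × $2,900 = 407.93; Delacroix 1,610/8,801 × $2,900 = 530.51; Andrade 3,741/8,801 × $2,900 = 1,232.69.
At nearest $5: Okafor $730; Ferraro $410; Delacroix $530; Andrade $1,235. Sum = $2,905.
Difference $2,900 − $2,905 = −$5 applied to largest ownership shares (Andrade): Andrade becomes $1,230.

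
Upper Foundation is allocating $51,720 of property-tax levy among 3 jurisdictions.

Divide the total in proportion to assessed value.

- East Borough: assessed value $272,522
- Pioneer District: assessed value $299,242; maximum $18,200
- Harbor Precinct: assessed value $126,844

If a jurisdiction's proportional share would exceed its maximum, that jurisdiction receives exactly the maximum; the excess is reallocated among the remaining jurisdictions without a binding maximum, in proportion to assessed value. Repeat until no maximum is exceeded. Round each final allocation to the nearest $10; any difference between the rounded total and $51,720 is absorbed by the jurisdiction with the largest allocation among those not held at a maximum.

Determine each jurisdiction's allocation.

East Borough: $22,870 | Pioneer District: $18,200 | Harbor Precinct: $10,650

Sum of assessed value: 698,608.
Pro-rata shares before constraints: East Borough 20,175.60; Pioneer District 22,153.76; Harbor Precinct 9,390.63.
Held at cap: Pioneer District ($18,200); balance $33,520 reallocated over remaining assessed value 399,366.
Remaining shares: East Borough 22,873.60 → $22,870; Harbor Precinct 10,646.40 → $10,650.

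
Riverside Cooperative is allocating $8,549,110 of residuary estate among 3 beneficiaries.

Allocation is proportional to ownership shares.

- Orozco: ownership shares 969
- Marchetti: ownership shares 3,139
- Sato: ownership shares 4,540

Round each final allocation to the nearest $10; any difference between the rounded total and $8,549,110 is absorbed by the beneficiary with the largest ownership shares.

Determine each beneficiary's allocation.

Orozco: $957,920 · Marchetti: $3,103,110 · Sato: $4,488,080

Combined ownership shares = 8,648.
Proportional shares: Orozco 969/8,648 × $8,549,110 = 957,919.47; Marchetti 3,139/8,648 × $8,549,110 = 3,103,105.49; Sato 4,540/8,648 × $8,549,110 = 4,488,085.04.
Rounded to nearest $10: Orozco $957,920; Marchetti $3,103,110; Sato $4,488,090. Sum = $8,549,120.
Difference $8,549,110 − $8,549,120 = −$10 applied to largest ownership shares (Sato): Sato becomes $4,488,080.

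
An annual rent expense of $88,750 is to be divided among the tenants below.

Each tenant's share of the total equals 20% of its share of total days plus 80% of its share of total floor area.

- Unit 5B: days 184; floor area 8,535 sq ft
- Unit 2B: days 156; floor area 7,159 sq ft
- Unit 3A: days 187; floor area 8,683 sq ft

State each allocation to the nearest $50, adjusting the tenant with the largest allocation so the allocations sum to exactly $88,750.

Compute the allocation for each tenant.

Totals — days 527, floor area 24,377.
Blended shares (20% days + 80% floor area): Unit 5B 0.3499; Unit 2B 0.2941; Unit 3A 0.3559.
Pro-rata amounts: Unit 5B 31,056.23; Unit 2B 26,105.44; Unit 3A 31,588.33.
After rounding ($50): Unit 5B $31,050; Unit 2B $26,100; Unit 3A $31,600. Sum = $88,750.
No rounding difference to absorb.

Unit 5B: $31,050 | Unit 2B: $26,100 | Unit 3A: $31,600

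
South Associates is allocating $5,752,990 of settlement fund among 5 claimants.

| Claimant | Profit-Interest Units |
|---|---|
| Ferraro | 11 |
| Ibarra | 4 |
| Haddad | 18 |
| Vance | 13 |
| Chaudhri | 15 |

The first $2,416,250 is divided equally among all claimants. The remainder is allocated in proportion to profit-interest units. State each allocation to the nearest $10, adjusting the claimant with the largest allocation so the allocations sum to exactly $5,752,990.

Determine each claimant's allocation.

First tranche $2,416,250 split equally: $483,250 each.
Remainder $3,336,740 by profit-interest units (total 61): Ferraro 601,707.21 → $601,710; Ibarra 218,802.62 → $218,800; Haddad 984,611.80 → $984,610; Vance 711,108.52 → $711,110; Chaudhri 820,509.84 → $820,510.
Totals: Ferraro $483,250 + $601,710 = $1,084,960; Ibarra $483,250 + $218,800 = $702,050; Haddad $483,250 + $984,610 = $1,467,860; Vance $483,250 + $711,110 = $1,194,360; Chaudhri $483,250 + $820,510 = $1,303,760.

Ferraro: $1,084,960; Ibarra: $702,050; Haddad: $1,467,860; Vance: $1,194,360; Chaudhri: $1,303,760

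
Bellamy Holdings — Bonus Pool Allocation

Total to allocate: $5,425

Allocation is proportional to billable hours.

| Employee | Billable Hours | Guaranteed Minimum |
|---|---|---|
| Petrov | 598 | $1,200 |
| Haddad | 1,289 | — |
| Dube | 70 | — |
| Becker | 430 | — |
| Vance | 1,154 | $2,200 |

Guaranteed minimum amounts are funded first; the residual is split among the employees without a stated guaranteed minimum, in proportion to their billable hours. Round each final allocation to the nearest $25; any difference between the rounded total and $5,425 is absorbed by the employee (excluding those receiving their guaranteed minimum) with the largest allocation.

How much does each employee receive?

Petrov: $1,200 | Haddad: $1,475 | Dube: $75 | Becker: $475 | Vance: $2,200

Minimums first: Petrov $1,200; Vance $2,200. Balance $2,025.
Balance split over remaining billable hours 1,789: Haddad 1,459.04 → $1,450; Dube 79.23 → $75; Becker 486.72 → $475.
Rounding difference +$25 applied to Haddad → $1,475.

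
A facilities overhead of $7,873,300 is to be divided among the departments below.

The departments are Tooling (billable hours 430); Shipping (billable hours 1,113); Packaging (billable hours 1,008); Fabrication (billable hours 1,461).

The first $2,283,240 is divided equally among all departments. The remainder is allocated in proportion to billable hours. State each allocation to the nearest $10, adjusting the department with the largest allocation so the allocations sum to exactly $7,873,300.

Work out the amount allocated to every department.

First tranche $2,283,240 split equally: $570,810 each.
Remainder $5,590,060 by billable hours (total 4,012): Tooling 599,134.05 → $599,130; Shipping 1,550,781.85 → $1,550,780; Packaging 1,404,481.67 → $1,404,480; Fabrication 2,035,662.43 → $2,035,660.
Rounding difference +$10 on remainder applied to Fabrication.
Totals: Tooling $570,810 + $599,130 = $1,169,940; Shipping $570,810 + $1,550,780 = $2,121,590; Packaging $570,810 + $1,404,480 = $1,975,290; Fabrication $570,810 + $2,035,670 = $2,606,480.

Tooling: $1,169,940; Shipping: $2,121,590; Packaging: $1,975,290; Fabrication: $2,606,480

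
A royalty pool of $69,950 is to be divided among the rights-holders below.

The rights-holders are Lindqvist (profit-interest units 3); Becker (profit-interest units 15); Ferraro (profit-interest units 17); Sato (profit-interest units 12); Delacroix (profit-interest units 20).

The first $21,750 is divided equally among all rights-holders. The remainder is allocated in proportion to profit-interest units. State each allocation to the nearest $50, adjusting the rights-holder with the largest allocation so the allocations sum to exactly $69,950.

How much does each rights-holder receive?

Lindqvist: $6,500 | Becker: $15,150 | Ferraro: $16,600 | Sato: $13,000 | Delacroix: $18,700

$21,750 shared equally gives $4,350 per rights-holder.
Remainder $48,200 by profit-interest units (total 67): Lindqvist 2,158.21 → $2,150; Becker 10,791.04 → $10,800; Ferraro 12,229.85 → $12,250; Sato 8,632.84 → $8,650; Delacroix 14,388.06 → $14,400.
Rounding difference −$50 on remainder applied to Delacroix.
Totals: Lindqvist $4,350 + $2,150 = $6,500; Becker $4,350 + $10,800 = $15,150; Ferraro $4,350 + $12,250 = $16,600; Sato $4,350 + $8,650 = $13,000; Delacroix $4,350 + $14,350 = $18,700.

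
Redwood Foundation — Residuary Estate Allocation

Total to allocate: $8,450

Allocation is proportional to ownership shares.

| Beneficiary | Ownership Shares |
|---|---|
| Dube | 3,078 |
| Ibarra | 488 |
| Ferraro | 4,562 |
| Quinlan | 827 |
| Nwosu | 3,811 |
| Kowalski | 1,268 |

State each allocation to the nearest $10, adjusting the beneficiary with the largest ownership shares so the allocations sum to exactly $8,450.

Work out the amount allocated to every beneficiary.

Dube: $1,850 · Ibarra: $290 · Ferraro: $2,760 · Quinlan: $500 · Nwosu: $2,290 · Kowalski: $760

Combined ownership shares = 14,034.
Raw shares: Dube 3,078/14,034 × $8,450 = 1,853.29; Ibarra 488/14,034 × $8,450 = 293.83; Ferraro 4,562/14,034 × $8,450 = 2,746.82; Quinlan 827/14,034 × $8,450 = 497.94; Nwosu 3,811/14,034 × $8,450 = 2,294.64; Kowalski 1,268/14,034 × $8,450 = 763.47.
At nearest $10: Dube $1,850; Ibarra $290; Ferraro $2,750; Quinlan $500; Nwosu $2,290; Kowalski $760. Sum = $8,440.
Difference $8,450 − $8,440 = +$10 applied to largest ownership shares (Ferraro): Ferraro becomes $2,760.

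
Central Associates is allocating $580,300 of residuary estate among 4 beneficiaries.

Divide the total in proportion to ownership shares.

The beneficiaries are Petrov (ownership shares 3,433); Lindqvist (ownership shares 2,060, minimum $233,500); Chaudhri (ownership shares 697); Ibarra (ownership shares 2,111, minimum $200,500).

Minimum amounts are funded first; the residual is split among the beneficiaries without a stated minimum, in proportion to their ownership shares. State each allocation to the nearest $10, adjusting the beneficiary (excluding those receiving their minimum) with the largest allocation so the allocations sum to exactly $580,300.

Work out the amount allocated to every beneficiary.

Minimums first: Lindqvist $233,500; Ibarra $200,500. Remaining pool $146,300.
Remaining pool split over remaining ownership shares 4,130: Petrov 121,609.66 → $121,610; Chaudhri 24,690.34 → $24,690.

Petrov: $121,610; Lindqvist: $233,500; Chaudhri: $24,690; Ibarra: $200,500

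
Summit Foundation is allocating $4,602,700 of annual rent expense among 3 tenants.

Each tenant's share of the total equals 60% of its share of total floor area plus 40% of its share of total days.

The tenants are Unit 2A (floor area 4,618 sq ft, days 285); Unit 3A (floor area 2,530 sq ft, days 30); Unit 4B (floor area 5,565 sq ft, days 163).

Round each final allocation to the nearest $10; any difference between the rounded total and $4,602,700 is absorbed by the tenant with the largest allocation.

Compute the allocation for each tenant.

Unit 2A: $2,100,870 · Unit 3A: $665,140 · Unit 4B: $1,836,690

Floor area total 12,713; days total 478.
Combined weights (60% floor area + 40% days): Unit 2A 0.4564; Unit 3A 0.1445; Unit 4B 0.3990.
Unrounded shares: Unit 2A 2,100,874.13; Unit 3A 665,135.88; Unit 4B 1,836,689.99.
At nearest $10: Unit 2A $2,100,870; Unit 3A $665,140; Unit 4B $1,836,690. Sum = $4,602,700.
Rounded total matches; no reconciliation needed.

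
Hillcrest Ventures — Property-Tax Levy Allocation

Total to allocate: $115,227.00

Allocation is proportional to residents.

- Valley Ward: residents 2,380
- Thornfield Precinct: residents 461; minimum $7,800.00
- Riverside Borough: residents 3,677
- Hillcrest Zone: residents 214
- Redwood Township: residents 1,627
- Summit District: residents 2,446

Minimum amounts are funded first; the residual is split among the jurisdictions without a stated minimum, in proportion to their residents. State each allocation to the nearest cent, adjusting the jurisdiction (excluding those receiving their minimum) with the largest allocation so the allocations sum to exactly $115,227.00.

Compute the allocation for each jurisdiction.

Valley Ward: $24,717.35 | Thornfield Precinct: $7,800.00 | Riverside Borough: $38,187.27 | Hillcrest Zone: $2,222.48 | Redwood Township: $16,897.11 | Summit District: $25,402.79

Guaranteed amounts: Thornfield Precinct $7,800.00. Residual $107,427.00.
Residual split over remaining residents 10,344: Valley Ward 24,717.3492 → $24,717.35; Riverside Borough 38,187.2660 → $38,187.27; Hillcrest Zone 2,222.4843 → $2,222.48; Redwood Township 16,897.1122 → $16,897.11; Summit District 25,402.7883 → $25,402.79.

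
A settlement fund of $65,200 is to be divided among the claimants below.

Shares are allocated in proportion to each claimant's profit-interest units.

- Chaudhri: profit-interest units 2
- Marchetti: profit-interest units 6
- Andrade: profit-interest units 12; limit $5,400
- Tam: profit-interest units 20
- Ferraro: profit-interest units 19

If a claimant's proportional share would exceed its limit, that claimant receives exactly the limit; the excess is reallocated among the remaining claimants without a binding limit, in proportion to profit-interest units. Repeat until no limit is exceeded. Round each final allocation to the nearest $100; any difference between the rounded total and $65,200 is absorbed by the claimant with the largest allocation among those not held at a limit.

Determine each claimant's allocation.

Chaudhri: $2,500 | Marchetti: $7,600 | Andrade: $5,400 | Tam: $25,500 | Ferraro: $24,200

Sum of profit-interest units: 59.
Proportional shares (ignoring caps): Chaudhri 2,210.17; Marchetti 6,630.51; Andrade 13,261.02; Tam 22,101.69; Ferraro 20,996.61.
Held at cap: Andrade ($5,400); remaining pool $59,800 reallocated over remaining profit-interest units 47.
Remaining shares: Chaudhri 2,544.68 → $2,500; Marchetti 7,634.04 → $7,600; Tam 25,446.81 → $25,400; Ferraro 24,174.47 → $24,200.
Rounding difference +$100 applied to Tam → $25,500.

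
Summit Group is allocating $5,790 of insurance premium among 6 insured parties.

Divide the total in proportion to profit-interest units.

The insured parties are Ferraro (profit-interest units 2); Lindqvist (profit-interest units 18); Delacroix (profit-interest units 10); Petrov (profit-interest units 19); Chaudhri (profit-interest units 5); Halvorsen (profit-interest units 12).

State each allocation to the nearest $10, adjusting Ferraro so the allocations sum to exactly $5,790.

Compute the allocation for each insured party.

Profit-interest units total: 66.
Proportional shares: Ferraro 2/66 × $5,790 = 175.45; Lindqvist 18/66 × $5,790 = 1,579.09; Delacroix 10/66 × $5,790 = 877.27; Petrov 19/66 × $5,790 = 1,666.82; Chaudhri 5/66 × $5,790 = 438.64; Halvorsen 12/66 × $5,790 = 1,052.73.
After rounding ($10): Ferraro $180; Lindqvist $1,580; Delacroix $880; Petrov $1,670; Chaudhri $440; Halvorsen $1,050. Sum = $5,800.
Difference $5,790 − $5,800 = −$10 applied to Ferraro: Ferraro becomes $170.

Ferraro: $170; Lindqvist: $1,580; Delacroix: $880; Petrov: $1,670; Chaudhri: $440; Halvorsen: $1,050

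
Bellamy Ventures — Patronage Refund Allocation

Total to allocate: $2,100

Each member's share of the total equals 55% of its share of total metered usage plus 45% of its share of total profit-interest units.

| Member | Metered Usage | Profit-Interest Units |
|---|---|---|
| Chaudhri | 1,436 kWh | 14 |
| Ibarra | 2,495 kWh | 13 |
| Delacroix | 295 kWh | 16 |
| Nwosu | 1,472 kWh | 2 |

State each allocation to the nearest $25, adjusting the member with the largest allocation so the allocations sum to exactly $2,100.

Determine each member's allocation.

Metered usage total 5,698; profit-interest units total 45.
Blended shares (55% metered usage + 45% profit-interest units): Chaudhri 0.2786; Ibarra 0.3708; Delacroix 0.1885; Nwosu 0.1621.
Raw shares: Chaudhri 585.08; Ibarra 778.74; Delacroix 395.80; Nwosu 340.38.
At nearest $25: Chaudhri $575; Ibarra $775; Delacroix $400; Nwosu $350. Sum = $2,100.
Sum already equals the total — no adjustment.

Chaudhri: $575; Ibarra: $775; Delacroix: $400; Nwosu: $350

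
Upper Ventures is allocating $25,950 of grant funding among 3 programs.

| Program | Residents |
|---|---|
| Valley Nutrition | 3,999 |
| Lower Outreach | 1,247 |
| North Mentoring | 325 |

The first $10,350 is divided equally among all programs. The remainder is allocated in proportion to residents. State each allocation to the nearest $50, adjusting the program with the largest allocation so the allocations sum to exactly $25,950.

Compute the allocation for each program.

Valley Nutrition: $14,650; Lower Outreach: $6,950; North Mentoring: $4,350

First tranche $10,350 split equally: $3,450 each.
Remainder $15,600 by residents (total 5,571): Valley Nutrition 11,198.06 → $11,200; Lower Outreach 3,491.87 → $3,500; North Mentoring 910.07 → $900.
Totals: Valley Nutrition $3,450 + $11,200 = $14,650; Lower Outreach $3,450 + $3,500 = $6,950; North Mentoring $3,450 + $900 = $4,350.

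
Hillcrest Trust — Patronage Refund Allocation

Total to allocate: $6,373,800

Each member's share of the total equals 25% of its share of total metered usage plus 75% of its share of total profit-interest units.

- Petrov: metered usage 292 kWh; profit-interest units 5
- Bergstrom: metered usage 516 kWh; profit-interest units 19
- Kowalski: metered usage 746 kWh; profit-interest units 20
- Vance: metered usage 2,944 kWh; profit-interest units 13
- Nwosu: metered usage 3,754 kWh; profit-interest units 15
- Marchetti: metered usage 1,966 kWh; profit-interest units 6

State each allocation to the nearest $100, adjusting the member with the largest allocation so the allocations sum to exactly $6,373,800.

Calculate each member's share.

Metered usage total 10,218; profit-interest units total 78.
Composite weights (25% metered usage + 75% profit-interest units): Petrov 0.0552; Bergstrom 0.1953; Kowalski 0.2106; Vance 0.1970; Nwosu 0.2361; Marchetti 0.1058.
Unrounded shares: Petrov 351,968.75; Bergstrom 1,244,912.05; Kowalski 1,342,066.03; Vance 1,255,828.23; Nwosu 1,504,717.07; Marchetti 674,307.87.
Rounded to nearest $100: Petrov $352,000; Bergstrom $1,244,900; Kowalski $1,342,100; Vance $1,255,800; Nwosu $1,504,700; Marchetti $674,300. Sum = $6,373,800.
Sum already equals the total — no adjustment.

Petrov: $352,000; Bergstrom: $1,244,900; Kowalski: $1,342,100; Vance: $1,255,800; Nwosu: $1,504,700; Marchetti: $674,300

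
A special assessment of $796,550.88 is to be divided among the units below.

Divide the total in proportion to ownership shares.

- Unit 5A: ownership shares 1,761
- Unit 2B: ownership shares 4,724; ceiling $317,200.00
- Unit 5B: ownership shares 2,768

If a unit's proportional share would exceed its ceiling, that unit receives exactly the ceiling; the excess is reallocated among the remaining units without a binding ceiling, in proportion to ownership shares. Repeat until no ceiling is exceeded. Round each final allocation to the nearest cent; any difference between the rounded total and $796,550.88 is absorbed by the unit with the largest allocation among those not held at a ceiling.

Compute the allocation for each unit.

Sum of ownership shares: 9,253.
Unconstrained shares: Unit 5A 151,596.8983; Unit 2B 406,668.7947; Unit 5B 238,285.1871.
Capped: Unit 2B ($317,200.00); balance $479,350.88 reallocated over remaining ownership shares 4,529.
Remaining shares: Unit 5A 186,384.8310 → $186,384.83; Unit 5B 292,966.0490 → $292,966.05.

Unit 5A: $186,384.83; Unit 2B: $317,200.00; Unit 5B: $292,966.05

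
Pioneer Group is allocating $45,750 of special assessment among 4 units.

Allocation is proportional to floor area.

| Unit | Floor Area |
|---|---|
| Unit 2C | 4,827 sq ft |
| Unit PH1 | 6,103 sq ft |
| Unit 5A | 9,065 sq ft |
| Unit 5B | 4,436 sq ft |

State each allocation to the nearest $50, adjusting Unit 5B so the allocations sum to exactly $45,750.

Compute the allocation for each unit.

Unit 2C: $9,050 | Unit PH1: $11,450 | Unit 5A: $17,000 | Unit 5B: $8,250

Total floor area = 24,431.
Unrounded shares: Unit 2C 4,827/24,431 × $45,750 = 9,039.14; Unit PH1 6,103/24,431 × $45,750 = 11,428.61; Unit 5A 9,065/24,431 × $45,750 = 16,975.31; Unit 5B 4,436/24,431 × $45,750 = 8,306.95.
Rounded to nearest $50: Unit 2C $9,050; Unit PH1 $11,450; Unit 5A $17,000; Unit 5B $8,300. Sum = $45,800.
Difference $45,750 − $45,800 = −$50 applied to Unit 5B: Unit 5B becomes $8,250.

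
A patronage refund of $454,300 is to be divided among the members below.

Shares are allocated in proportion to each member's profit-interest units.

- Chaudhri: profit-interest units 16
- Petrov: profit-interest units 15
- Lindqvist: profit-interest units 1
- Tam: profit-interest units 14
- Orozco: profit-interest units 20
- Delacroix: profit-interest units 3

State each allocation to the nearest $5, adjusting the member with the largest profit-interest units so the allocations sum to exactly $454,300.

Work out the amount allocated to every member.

Profit-interest units total: 16 + 15 + 1 + 14 + 20 + 3 = 69.
Proportional shares: Chaudhri 105,344.93; Petrov 98,760.87; Lindqvist 6,584.06; Tam 92,176.81; Orozco 131,681.16; Delacroix 19,752.17.
After rounding ($5): Chaudhri $105,345; Petrov $98,760; Lindqvist $6,585; Tam $92,175; Orozco $131,680; Delacroix $19,750. Sum = $454,295.
Difference $454,300 − $454,295 = +$5 applied to largest profit-interest units (Orozco): Orozco becomes $131,685.

Chaudhri: $105,345 | Petrov: $98,760 | Lindqvist: $6,585 | Tam: $92,175 | Orozco: $131,685 | Delacroix: $19,750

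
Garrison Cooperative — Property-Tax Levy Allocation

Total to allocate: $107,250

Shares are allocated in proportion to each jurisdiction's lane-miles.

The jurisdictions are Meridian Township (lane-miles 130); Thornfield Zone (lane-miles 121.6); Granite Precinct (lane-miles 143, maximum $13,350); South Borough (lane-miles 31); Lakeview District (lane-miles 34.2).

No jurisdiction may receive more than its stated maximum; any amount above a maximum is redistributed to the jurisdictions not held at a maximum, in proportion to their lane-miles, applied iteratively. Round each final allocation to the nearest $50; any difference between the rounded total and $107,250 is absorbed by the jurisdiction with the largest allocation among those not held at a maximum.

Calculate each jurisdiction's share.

Sum of lane-miles: 459.8.
Pro-rata shares before constraints: Meridian Township 30,322.97; Thornfield Zone 28,363.64; Granite Precinct 33,355.26; South Borough 7,230.86; Lakeview District 7,977.27.
Capped: Granite Precinct ($13,350); remaining pool $93,900 reallocated over remaining lane-miles 316.8.
Redistributed shares: Meridian Township 38,532.20 → $38,550; Thornfield Zone 36,042.42 → $36,050; South Borough 9,188.45 → $9,200; Lakeview District 10,136.93 → $10,150.
Rounding difference −$50 applied to Meridian Township → $38,500.

Meridian Township: $38,500; Thornfield Zone: $36,050; Granite Precinct: $13,350; South Borough: $9,200; Lakeview District: $10,150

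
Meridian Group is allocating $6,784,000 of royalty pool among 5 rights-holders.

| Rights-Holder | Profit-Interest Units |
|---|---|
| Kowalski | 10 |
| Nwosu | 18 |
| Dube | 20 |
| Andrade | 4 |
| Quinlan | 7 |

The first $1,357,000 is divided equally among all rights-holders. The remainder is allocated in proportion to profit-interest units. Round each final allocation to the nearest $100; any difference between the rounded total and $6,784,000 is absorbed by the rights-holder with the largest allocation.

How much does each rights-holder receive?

$1,357,000 shared equally gives $271,400 per rights-holder.
Remainder $5,427,000 by profit-interest units (total 59): Kowalski 919,830.51 → $919,800; Nwosu 1,655,694.92 → $1,655,700; Dube 1,839,661.02 → $1,839,700; Andrade 367,932.20 → $367,900; Quinlan 643,881.36 → $643,900.
Totals: Kowalski $271,400 + $919,800 = $1,191,200; Nwosu $271,400 + $1,655,700 = $1,927,100; Dube $271,400 + $1,839,700 = $2,111,100; Andrade $271,400 + $367,900 = $639,300; Quinlan $271,400 + $643,900 = $915,300.

Kowalski: $1,191,200; Nwosu: $1,927,100; Dube: $2,111,100; Andrade: $639,300; Quinlan: $915,300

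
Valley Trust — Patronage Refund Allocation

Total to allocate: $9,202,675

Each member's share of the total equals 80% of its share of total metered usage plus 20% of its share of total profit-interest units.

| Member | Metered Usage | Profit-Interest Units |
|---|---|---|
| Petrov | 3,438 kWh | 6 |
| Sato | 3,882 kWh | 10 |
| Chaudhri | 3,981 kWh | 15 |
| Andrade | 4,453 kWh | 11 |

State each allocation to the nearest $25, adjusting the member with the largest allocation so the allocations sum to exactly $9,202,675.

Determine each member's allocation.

Totals — metered usage 15,754, profit-interest units 42.
Blended shares (80% metered usage + 20% profit-interest units): Petrov 0.2032; Sato 0.2447; Chaudhri 0.2736; Andrade 0.2785.
Raw shares: Petrov 1,869,575.52; Sato 2,252,354.11; Chaudhri 2,517,729.98; Andrade 2,563,015.39.
After rounding ($25): Petrov $1,869,575; Sato $2,252,350; Chaudhri $2,517,725; Andrade $2,563,025. Sum = $9,202,675.
No rounding difference to absorb.

Petrov: $1,869,575 | Sato: $2,252,350 | Chaudhri: $2,517,725 | Andrade: $2,563,025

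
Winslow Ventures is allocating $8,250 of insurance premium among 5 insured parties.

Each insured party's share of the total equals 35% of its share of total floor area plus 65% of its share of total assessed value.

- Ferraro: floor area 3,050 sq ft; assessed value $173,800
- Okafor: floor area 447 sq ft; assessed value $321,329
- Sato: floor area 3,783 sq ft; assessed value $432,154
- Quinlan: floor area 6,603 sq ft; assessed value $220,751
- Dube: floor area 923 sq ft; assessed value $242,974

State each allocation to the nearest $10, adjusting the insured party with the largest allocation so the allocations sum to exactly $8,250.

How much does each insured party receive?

Floor area total 14,806; assessed value total 1,391,008.
Blended shares (35% floor area + 65% assessed value): Ferraro 0.1533; Okafor 0.1607; Sato 0.2914; Quinlan 0.2592; Dube 0.1354.
Raw shares: Ferraro 1,264.84; Okafor 1,325.94; Sato 2,403.77; Quinlan 2,138.75; Dube 1,116.70.
After rounding ($10): Ferraro $1,260; Okafor $1,330; Sato $2,400; Quinlan $2,140; Dube $1,120. Sum = $8,250.
No rounding difference to absorb.

Ferraro: $1,260 · Okafor: $1,330 · Sato: $2,400 · Quinlan: $2,140 · Dube: $1,120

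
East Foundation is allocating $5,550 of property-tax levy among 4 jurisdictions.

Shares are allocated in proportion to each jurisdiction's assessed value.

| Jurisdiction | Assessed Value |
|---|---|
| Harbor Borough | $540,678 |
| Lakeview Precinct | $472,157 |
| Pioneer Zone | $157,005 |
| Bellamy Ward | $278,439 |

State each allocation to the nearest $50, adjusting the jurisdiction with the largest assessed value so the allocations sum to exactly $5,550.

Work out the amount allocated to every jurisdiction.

Assessed value total: 1,448,279.
Proportional shares: Harbor Borough 540,678/1,448,279 × $5,550 = 2,071.95; Lakeview Precinct 472,157/1,448,279 × $5,550 = 1,809.37; Pioneer Zone 157,005/1,448,279 × $5,550 = 601.66; Bellamy Ward 278,439/1,448,279 × $5,550 = 1,067.02.
At nearest $50: Harbor Borough $2,050; Lakeview Precinct $1,800; Pioneer Zone $600; Bellamy Ward $1,050. Sum = $5,500.
Difference $5,550 − $5,500 = +$50 applied to largest assessed value (Harbor Borough): Harbor Borough becomes $2,100.

Harbor Borough: $2,100 | Lakeview Precinct: $1,800 | Pioneer Zone: $600 | Bellamy Ward: $1,050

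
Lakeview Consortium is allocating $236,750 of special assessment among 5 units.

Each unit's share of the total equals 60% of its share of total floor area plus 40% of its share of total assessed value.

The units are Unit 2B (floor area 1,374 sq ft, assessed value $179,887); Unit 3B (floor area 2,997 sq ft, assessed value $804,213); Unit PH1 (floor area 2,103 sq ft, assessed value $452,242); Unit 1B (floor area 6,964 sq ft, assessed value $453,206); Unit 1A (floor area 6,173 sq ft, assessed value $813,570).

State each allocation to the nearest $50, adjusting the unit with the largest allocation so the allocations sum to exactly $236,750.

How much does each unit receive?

Unit 2B: $16,250 · Unit 3B: $49,900 · Unit PH1: $31,100 · Unit 1B: $66,300 · Unit 1A: $73,200

Totals — floor area 19,611, assessed value 2,703,118.
Composite weights (60% floor area + 40% assessed value): Unit 2B 0.0687; Unit 3B 0.2107; Unit PH1 0.1313; Unit 1B 0.2801; Unit 1A 0.3093.
Raw shares: Unit 2B 16,254.50; Unit 3B 49,882.91; Unit PH1 31,076.51; Unit 1B 66,320.37; Unit 1A 73,215.71.
After rounding ($50): Unit 2B $16,250; Unit 3B $49,900; Unit PH1 $31,100; Unit 1B $66,300; Unit 1A $73,200. Sum = $236,750.
Sum already equals the total — no adjustment.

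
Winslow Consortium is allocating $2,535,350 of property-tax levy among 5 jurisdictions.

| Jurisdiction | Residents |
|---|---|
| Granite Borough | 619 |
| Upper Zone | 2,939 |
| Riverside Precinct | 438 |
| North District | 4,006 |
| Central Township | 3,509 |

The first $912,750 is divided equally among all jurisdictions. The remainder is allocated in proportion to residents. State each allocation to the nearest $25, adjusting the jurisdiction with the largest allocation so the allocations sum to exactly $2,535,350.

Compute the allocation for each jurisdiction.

Granite Borough: $269,800 · Upper Zone: $596,825 · Riverside Precinct: $244,300 · North District: $747,250 · Central Township: $677,175

First tranche $912,750 split equally: $182,550 each.
Remainder $1,622,600 by residents (total 11,511): Granite Borough 87,254.75 → $87,250; Upper Zone 414,283.85 → $414,275; Riverside Precinct 61,740.84 → $61,750; North District 564,689.05 → $564,700; Central Township 494,631.52 → $494,625.
Totals: Granite Borough $182,550 + $87,250 = $269,800; Upper Zone $182,550 + $414,275 = $596,825; Riverside Precinct $182,550 + $61,750 = $244,300; North District $182,550 + $564,700 = $747,250; Central Township $182,550 + $494,625 = $677,175.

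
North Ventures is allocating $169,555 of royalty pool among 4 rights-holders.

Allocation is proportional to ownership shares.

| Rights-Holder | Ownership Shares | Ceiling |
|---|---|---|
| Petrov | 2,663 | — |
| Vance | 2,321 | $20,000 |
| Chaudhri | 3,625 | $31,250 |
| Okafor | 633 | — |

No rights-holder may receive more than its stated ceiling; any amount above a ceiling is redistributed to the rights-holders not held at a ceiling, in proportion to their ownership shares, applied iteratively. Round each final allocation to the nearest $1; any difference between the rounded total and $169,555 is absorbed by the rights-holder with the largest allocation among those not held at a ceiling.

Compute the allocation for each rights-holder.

Petrov: $95,584 · Vance: $20,000 · Chaudhri: $31,250 · Okafor: $22,721

Total ownership shares = 9,242.
Proportional shares (ignoring caps): Petrov 48,855.76; Vance 42,581.38; Chaudhri 66,504.75; Okafor 11,613.10.
Cap binds for Vance ($20,000), Chaudhri ($31,250); residual $118,305 reallocated over remaining ownership shares 3,296.
Shares after redistribution: Petrov 95,584.41 → $95,584; Okafor 22,720.59 → $22,721.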